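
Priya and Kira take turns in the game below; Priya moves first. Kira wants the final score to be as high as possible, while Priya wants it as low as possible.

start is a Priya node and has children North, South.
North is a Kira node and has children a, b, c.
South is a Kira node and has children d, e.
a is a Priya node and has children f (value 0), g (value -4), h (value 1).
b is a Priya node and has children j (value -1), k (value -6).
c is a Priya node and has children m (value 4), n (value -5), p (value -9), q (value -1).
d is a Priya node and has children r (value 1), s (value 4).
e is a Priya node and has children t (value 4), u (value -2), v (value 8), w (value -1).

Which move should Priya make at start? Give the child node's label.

North

a (Priya): min(0, -4, 1) = -4
b (Priya): min(-1, -6) = -6
c (Priya): min(4, -5, -9, -1) = -9
North (Kira): max(-4, -6, -9) = -4
d (Priya): min(1, 4) = 1
e (Priya): min(4, -2, 8, -1) = -2
South (Kira): max(1, -2) = 1
start (Priya): min(-4, 1) = -4
Priya at start wants the lowest of {North=-4, South=1}, so chooses North.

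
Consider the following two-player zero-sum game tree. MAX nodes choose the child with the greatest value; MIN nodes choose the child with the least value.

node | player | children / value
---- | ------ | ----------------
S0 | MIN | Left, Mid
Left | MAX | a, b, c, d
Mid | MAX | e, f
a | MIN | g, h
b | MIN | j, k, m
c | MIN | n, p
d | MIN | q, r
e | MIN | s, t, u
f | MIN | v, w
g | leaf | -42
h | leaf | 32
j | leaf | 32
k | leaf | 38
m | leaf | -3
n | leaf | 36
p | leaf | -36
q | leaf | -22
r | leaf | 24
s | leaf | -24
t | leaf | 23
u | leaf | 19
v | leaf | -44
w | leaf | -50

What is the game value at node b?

b (MIN): min(32, 38, -3) = -3

-3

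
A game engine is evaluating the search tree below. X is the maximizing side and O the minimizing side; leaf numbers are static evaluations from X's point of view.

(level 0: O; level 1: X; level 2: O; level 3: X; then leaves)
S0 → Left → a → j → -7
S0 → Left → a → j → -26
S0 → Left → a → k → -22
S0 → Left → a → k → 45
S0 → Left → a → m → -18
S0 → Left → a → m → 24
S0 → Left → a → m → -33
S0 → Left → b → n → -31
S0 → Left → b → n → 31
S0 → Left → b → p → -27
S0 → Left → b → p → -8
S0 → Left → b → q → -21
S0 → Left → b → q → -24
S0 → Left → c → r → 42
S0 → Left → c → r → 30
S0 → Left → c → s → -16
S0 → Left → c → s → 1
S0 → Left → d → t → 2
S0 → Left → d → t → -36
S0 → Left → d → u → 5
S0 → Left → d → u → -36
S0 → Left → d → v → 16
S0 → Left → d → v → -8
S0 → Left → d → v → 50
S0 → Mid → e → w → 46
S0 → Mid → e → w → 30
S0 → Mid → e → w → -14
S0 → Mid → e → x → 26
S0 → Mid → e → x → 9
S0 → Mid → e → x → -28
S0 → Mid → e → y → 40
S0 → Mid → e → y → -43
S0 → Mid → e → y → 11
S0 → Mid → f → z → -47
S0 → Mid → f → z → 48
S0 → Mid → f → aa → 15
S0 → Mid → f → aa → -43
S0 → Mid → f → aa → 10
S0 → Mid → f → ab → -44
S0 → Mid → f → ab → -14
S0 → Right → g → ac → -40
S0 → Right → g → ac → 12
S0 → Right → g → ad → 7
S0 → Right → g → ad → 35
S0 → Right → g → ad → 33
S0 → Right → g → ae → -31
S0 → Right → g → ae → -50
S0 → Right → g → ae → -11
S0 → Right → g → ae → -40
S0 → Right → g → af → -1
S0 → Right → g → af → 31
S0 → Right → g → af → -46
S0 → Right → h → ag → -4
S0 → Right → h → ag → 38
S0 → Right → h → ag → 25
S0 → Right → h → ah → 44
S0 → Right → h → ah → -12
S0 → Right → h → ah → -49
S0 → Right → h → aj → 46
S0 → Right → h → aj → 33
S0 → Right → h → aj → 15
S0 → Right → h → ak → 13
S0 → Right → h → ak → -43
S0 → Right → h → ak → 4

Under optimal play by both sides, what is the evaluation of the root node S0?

2

j (X): max(-7, -26) = -7
k (X): max(-22, 45) = 45
m (X): max(-18, 24, -33) = 24
a (O): min(-7, 45, 24) = -7
n (X): max(-31, 31) = 31
p (X): max(-27, -8) = -8
q (X): max(-21, -24) = -21
b (O): min(31, -8, -21) = -21
r (X): max(42, 30) = 42
s (X): max(-16, 1) = 1
c (O): min(42, 1) = 1
t (X): max(2, -36) = 2
u (X): max(5, -36) = 5
v (X): max(16, -8, 50) = 50
d (O): min(2, 5, 50) = 2
Left (X): max(-7, -21, 1, 2) = 2
w (X): max(46, 30, -14) = 46
x (X): max(26, 9, -28) = 26
y (X): max(40, -43, 11) = 40
e (O): min(46, 26, 40) = 26
z (X): max(-47, 48) = 48
aa (X): max(15, -43, 10) = 15
ab (X): max(-44, -14) = -14
f (O): min(48, 15, -14) = -14
Mid (X): max(26, -14) = 26
ac (X): max(-40, 12) = 12
ad (X): max(7, 35, 33) = 35
ae (X): max(-31, -50, -11, -40) = -11
af (X): max(-1, 31, -46) = 31
g (O): min(12, 35, -11, 31) = -11
ag (X): max(-4, 38, 25) = 38
ah (X): max(44, -12, -49) = 44
aj (X): max(46, 33, 15) = 46
ak (X): max(13, -43, 4) = 13
h (O): min(38, 44, 46, 13) = 13
Right (X): max(-11, 13) = 13
S0 (O): min(2, 26, 13) = 2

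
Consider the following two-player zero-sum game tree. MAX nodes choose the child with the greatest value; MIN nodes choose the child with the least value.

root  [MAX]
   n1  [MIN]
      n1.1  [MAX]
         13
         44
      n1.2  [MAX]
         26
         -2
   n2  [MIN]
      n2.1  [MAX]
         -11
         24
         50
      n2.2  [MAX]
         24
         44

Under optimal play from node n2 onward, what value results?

n2.1 (MAX): max(-11, 24, 50) = 50
n2.2 (MAX): max(24, 44) = 44
n2 (MIN): min(50, 44) = 44

44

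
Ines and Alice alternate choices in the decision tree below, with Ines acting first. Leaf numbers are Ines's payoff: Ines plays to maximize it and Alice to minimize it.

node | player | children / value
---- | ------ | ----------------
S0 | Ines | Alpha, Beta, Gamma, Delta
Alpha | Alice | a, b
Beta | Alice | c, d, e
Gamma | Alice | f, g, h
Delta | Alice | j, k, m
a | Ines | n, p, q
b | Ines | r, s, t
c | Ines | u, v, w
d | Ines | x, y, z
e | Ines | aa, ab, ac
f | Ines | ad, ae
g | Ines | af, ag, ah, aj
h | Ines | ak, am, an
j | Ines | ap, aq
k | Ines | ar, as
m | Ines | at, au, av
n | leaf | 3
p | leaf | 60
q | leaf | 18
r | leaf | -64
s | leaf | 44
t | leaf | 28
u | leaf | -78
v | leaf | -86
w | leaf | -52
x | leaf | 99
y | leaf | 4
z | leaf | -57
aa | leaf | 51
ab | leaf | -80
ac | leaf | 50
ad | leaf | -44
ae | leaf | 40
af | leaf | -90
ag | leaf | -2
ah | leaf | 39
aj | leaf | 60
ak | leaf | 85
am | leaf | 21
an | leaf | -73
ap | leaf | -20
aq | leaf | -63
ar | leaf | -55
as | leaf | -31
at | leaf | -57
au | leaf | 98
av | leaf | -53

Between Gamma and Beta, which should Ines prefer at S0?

f (Ines): max(-44, 40) = 40
g (Ines): max(-90, -2, 39, 60) = 60
h (Ines): max(85, 21, -73) = 85
Gamma (Alice): min(40, 60, 85) = 40
c (Ines): max(-78, -86, -52) = -52
d (Ines): max(99, 4, -57) = 99
e (Ines): max(51, -80, 50) = 51
Beta (Alice): min(-52, 99, 51) = -52
Ines prefers the higher value; Gamma=40, Beta=-52. Gamma is better since 40 > -52.

Gamma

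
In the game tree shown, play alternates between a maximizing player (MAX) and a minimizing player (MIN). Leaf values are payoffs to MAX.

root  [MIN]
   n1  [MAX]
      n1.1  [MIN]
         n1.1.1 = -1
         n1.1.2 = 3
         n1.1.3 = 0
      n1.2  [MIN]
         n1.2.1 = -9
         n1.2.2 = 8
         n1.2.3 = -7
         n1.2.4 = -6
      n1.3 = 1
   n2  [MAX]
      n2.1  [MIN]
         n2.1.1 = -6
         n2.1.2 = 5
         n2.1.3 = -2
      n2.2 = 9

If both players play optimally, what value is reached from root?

n1.1 (MIN): min(-1, 3, 0) = -1
n1.2 (MIN): min(-9, 8, -7, -6) = -9
n1 (MAX): max(-1, -9, 1) = 1
n2.1 (MIN): min(-6, 5, -2) = -6
n2 (MAX): max(-6, 9) = 9
root (MIN): min(1, 9) = 1

1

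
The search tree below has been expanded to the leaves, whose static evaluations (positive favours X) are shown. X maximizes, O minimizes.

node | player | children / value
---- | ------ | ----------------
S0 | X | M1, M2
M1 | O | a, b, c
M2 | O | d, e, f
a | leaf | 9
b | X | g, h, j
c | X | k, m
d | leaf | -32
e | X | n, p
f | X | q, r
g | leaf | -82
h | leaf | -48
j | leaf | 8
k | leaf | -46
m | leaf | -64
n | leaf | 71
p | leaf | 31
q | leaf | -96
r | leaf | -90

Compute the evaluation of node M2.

e (X): max(71, 31) = 71
f (X): max(-96, -90) = -90
M2 (O): min(-32, 71, -90) = -90

-90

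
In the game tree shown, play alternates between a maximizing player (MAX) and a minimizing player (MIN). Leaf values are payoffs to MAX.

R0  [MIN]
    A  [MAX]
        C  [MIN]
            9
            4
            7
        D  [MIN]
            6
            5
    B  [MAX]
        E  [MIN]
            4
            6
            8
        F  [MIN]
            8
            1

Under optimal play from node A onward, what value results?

C (MIN): min(9, 4, 7) = 4
D (MIN): min(6, 5) = 5
A (MAX): max(4, 5) = 5

5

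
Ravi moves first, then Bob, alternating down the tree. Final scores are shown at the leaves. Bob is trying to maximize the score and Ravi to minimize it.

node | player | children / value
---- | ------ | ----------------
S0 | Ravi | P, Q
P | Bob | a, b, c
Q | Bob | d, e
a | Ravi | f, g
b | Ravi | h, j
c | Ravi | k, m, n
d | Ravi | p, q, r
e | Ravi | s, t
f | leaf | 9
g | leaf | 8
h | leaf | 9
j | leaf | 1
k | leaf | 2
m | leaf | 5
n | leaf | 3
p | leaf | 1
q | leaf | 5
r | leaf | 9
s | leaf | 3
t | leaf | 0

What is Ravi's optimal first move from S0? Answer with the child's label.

Q

a (Ravi): min(9, 8) = 8
b (Ravi): min(9, 1) = 1
c (Ravi): min(2, 5, 3) = 2
P (Bob): max(8, 1, 2) = 8
d (Ravi): min(1, 5, 9) = 1
e (Ravi): min(3, 0) = 0
Q (Bob): max(1, 0) = 1
S0 (Ravi): min(8, 1) = 1
Ravi at S0 wants the lowest of {P=8, Q=1}, so chooses Q.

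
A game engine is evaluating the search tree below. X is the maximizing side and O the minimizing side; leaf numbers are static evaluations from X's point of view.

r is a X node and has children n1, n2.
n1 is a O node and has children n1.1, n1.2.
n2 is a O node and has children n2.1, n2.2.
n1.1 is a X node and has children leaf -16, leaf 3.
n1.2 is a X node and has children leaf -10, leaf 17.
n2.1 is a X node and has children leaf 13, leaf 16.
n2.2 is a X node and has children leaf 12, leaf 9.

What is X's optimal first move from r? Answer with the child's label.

n2

n1.1 (X): max(-16, 3) = 3
n1.2 (X): max(-10, 17) = 17
n1 (O): min(3, 17) = 3
n2.1 (X): max(13, 16) = 16
n2.2 (X): max(12, 9) = 12
n2 (O): min(16, 12) = 12
r (X): max(3, 12) = 12
X at r wants the highest of {n1=3, n2=12}, so chooses n2.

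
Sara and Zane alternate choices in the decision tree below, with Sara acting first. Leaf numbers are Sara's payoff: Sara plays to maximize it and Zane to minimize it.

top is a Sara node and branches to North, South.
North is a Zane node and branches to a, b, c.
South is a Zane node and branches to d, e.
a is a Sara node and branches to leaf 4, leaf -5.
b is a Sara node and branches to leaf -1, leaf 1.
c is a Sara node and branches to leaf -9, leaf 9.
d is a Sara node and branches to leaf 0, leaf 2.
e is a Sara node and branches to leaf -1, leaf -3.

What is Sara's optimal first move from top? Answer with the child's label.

North

a (Sara): max(4, -5) = 4
b (Sara): max(-1, 1) = 1
c (Sara): max(-9, 9) = 9
North (Zane): min(4, 1, 9) = 1
d (Sara): max(0, 2) = 2
e (Sara): max(-1, -3) = -1
South (Zane): min(2, -1) = -1
top (Sara): max(1, -1) = 1
Sara at top wants the highest of {North=1, South=-1}, so chooses North.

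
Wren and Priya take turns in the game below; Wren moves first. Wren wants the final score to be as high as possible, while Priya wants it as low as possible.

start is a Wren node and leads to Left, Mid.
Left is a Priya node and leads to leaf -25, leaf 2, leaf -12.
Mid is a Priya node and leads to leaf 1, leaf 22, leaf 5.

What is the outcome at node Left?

-25

Left (Priya): min(-25, 2, -12) = -25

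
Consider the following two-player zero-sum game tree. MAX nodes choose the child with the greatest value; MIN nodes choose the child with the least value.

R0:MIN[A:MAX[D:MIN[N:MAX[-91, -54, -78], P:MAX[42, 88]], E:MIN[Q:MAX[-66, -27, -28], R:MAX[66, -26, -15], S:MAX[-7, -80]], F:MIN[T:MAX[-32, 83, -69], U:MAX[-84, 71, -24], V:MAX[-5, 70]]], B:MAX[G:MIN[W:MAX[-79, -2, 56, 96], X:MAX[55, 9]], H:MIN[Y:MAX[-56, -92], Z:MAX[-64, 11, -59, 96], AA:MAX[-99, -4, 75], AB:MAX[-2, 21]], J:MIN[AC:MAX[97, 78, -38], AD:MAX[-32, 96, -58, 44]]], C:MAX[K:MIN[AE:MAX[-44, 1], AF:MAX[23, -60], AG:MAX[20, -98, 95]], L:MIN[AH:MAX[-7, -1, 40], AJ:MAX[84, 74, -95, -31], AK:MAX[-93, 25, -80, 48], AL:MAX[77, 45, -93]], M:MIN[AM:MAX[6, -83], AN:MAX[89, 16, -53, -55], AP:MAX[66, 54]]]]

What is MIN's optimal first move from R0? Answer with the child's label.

N (MAX): max(-91, -54, -78) = -54
P (MAX): max(42, 88) = 88
D (MIN): min(-54, 88) = -54
Q (MAX): max(-66, -27, -28) = -27
R (MAX): max(66, -26, -15) = 66
S (MAX): max(-7, -80) = -7
E (MIN): min(-27, 66, -7) = -27
T (MAX): max(-32, 83, -69) = 83
U (MAX): max(-84, 71, -24) = 71
V (MAX): max(-5, 70) = 70
F (MIN): min(83, 71, 70) = 70
A (MAX): max(-54, -27, 70) = 70
W (MAX): max(-79, -2, 56, 96) = 96
X (MAX): max(55, 9) = 55
G (MIN): min(96, 55) = 55
Y (MAX): max(-56, -92) = -56
Z (MAX): max(-64, 11, -59, 96) = 96
AA (MAX): max(-99, -4, 75) = 75
AB (MAX): max(-2, 21) = 21
H (MIN): min(-56, 96, 75, 21) = -56
AC (MAX): max(97, 78, -38) = 97
AD (MAX): max(-32, 96, -58, 44) = 96
J (MIN): min(97, 96) = 96
B (MAX): max(55, -56, 96) = 96
AE (MAX): max(-44, 1) = 1
AF (MAX): max(23, -60) = 23
AG (MAX): max(20, -98, 95) = 95
K (MIN): min(1, 23, 95) = 1
AH (MAX): max(-7, -1, 40) = 40
AJ (MAX): max(84, 74, -95, -31) = 84
AK (MAX): max(-93, 25, -80, 48) = 48
AL (MAX): max(77, 45, -93) = 77
L (MIN): min(40, 84, 48, 77) = 40
AM (MAX): max(6, -83) = 6
AN (MAX): max(89, 16, -53, -55) = 89
AP (MAX): max(66, 54) = 66
M (MIN): min(6, 89, 66) = 6
C (MAX): max(1, 40, 6) = 40
R0 (MIN): min(70, 96, 40) = 40
MIN at R0 wants the lowest of {A=70, B=96, C=40}, so chooses C.

C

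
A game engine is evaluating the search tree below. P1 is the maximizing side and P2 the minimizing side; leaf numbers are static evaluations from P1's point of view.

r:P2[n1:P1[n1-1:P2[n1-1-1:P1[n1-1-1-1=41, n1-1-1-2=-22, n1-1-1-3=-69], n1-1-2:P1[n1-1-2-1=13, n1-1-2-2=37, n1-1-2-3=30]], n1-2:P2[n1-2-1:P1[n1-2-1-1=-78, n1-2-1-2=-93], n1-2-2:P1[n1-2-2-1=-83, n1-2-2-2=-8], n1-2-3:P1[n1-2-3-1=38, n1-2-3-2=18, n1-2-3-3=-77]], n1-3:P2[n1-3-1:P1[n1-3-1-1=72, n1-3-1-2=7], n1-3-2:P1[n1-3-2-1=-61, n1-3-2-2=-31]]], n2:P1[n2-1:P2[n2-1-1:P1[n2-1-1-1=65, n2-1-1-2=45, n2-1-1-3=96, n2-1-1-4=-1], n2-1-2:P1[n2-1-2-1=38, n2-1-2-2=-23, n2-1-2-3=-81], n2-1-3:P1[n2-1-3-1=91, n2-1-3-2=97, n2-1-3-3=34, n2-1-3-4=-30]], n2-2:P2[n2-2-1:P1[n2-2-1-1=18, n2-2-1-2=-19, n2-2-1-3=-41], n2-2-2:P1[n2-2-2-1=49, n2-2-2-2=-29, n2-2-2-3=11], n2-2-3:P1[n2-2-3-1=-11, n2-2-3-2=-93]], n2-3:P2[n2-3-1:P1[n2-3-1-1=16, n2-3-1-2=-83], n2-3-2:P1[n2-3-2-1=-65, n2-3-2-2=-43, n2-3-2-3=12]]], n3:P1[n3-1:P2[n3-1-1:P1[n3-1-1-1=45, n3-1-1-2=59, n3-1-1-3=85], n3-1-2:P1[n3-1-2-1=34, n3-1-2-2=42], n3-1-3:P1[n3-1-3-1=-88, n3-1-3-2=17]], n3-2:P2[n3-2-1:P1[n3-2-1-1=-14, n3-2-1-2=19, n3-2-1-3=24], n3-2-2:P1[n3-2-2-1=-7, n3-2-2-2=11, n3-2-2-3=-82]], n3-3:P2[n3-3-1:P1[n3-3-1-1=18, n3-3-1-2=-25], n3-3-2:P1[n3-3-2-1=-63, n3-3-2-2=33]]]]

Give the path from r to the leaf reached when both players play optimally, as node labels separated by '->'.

n1-1-1 (P1): max(41, -22, -69) = 41
n1-1-2 (P1): max(13, 37, 30) = 37
n1-1 (P2): min(41, 37) = 37
n1-2-1 (P1): max(-78, -93) = -78
n1-2-2 (P1): max(-83, -8) = -8
n1-2-3 (P1): max(38, 18, -77) = 38
n1-2 (P2): min(-78, -8, 38) = -78
n1-3-1 (P1): max(72, 7) = 72
n1-3-2 (P1): max(-61, -31) = -31
n1-3 (P2): min(72, -31) = -31
n1 (P1): max(37, -78, -31) = 37
n2-1-1 (P1): max(65, 45, 96, -1) = 96
n2-1-2 (P1): max(38, -23, -81) = 38
n2-1-3 (P1): max(91, 97, 34, -30) = 97
n2-1 (P2): min(96, 38, 97) = 38
n2-2-1 (P1): max(18, -19, -41) = 18
n2-2-2 (P1): max(49, -29, 11) = 49
n2-2-3 (P1): max(-11, -93) = -11
n2-2 (P2): min(18, 49, -11) = -11
n2-3-1 (P1): max(16, -83) = 16
n2-3-2 (P1): max(-65, -43, 12) = 12
n2-3 (P2): min(16, 12) = 12
n2 (P1): max(38, -11, 12) = 38
n3-1-1 (P1): max(45, 59, 85) = 85
n3-1-2 (P1): max(34, 42) = 42
n3-1-3 (P1): max(-88, 17) = 17
n3-1 (P2): min(85, 42, 17) = 17
n3-2-1 (P1): max(-14, 19, 24) = 24
n3-2-2 (P1): max(-7, 11, -82) = 11
n3-2 (P2): min(24, 11) = 11
n3-3-1 (P1): max(18, -25) = 18
n3-3-2 (P1): max(-63, 33) = 33
n3-3 (P2): min(18, 33) = 18
n3 (P1): max(17, 11, 18) = 18
r (P2): min(37, 38, 18) = 18
At r, P2 picks n3 (lowest: 18).
At n3, P1 picks n3-3 (highest: 18).
At n3-3, P2 picks n3-3-1 (lowest: 18).
At n3-3-1, P1 picks n3-3-1-1 (highest: 18).
Terminal value 18.

r -> n3 -> n3-3 -> n3-3-1 -> n3-3-1-1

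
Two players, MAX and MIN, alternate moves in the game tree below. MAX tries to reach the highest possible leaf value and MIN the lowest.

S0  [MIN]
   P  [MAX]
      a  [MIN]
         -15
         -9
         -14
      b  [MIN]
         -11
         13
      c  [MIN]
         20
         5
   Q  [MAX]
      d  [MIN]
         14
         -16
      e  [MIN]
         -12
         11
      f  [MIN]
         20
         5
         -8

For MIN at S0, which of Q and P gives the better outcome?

Q

d (MIN): min(14, -16) = -16
e (MIN): min(-12, 11) = -12
f (MIN): min(20, 5, -8) = -8
Q (MAX): max(-16, -12, -8) = -8
a (MIN): min(-15, -9, -14) = -15
b (MIN): min(-11, 13) = -11
c (MIN): min(20, 5) = 5
P (MAX): max(-15, -11, 5) = 5
MIN prefers the lower value; Q=-8, P=5. Q is better since -8 < 5.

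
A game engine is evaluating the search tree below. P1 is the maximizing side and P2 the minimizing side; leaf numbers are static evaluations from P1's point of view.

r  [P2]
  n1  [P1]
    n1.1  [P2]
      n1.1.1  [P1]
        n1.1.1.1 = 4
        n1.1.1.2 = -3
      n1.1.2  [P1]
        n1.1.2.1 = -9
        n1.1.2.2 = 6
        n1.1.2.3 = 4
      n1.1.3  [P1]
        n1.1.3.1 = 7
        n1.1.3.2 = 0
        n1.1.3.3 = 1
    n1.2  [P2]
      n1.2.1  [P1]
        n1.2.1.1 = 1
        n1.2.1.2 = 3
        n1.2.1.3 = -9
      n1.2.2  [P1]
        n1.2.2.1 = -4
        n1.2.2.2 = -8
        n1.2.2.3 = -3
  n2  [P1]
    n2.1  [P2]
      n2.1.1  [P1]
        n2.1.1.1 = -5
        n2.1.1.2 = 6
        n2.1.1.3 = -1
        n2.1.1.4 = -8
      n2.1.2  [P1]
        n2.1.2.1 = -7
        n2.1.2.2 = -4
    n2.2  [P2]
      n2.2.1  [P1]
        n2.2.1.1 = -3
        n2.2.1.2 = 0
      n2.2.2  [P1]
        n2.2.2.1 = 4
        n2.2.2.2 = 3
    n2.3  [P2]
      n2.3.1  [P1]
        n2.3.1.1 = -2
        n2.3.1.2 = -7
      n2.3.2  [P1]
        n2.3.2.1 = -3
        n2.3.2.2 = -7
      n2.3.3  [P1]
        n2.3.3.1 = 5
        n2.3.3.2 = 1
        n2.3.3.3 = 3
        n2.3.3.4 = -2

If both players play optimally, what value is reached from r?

n1.1.1 (P1): max(4, -3) = 4
n1.1.2 (P1): max(-9, 6, 4) = 6
n1.1.3 (P1): max(7, 0, 1) = 7
n1.1 (P2): min(4, 6, 7) = 4
n1.2.1 (P1): max(1, 3, -9) = 3
n1.2.2 (P1): max(-4, -8, -3) = -3
n1.2 (P2): min(3, -3) = -3
n1 (P1): max(4, -3) = 4
n2.1.1 (P1): max(-5, 6, -1, -8) = 6
n2.1.2 (P1): max(-7, -4) = -4
n2.1 (P2): min(6, -4) = -4
n2.2.1 (P1): max(-3, 0) = 0
n2.2.2 (P1): max(4, 3) = 4
n2.2 (P2): min(0, 4) = 0
n2.3.1 (P1): max(-2, -7) = -2
n2.3.2 (P1): max(-3, -7) = -3
n2.3.3 (P1): max(5, 1, 3, -2) = 5
n2.3 (P2): min(-2, -3, 5) = -3
n2 (P1): max(-4, 0, -3) = 0
r (P2): min(4, 0) = 0

0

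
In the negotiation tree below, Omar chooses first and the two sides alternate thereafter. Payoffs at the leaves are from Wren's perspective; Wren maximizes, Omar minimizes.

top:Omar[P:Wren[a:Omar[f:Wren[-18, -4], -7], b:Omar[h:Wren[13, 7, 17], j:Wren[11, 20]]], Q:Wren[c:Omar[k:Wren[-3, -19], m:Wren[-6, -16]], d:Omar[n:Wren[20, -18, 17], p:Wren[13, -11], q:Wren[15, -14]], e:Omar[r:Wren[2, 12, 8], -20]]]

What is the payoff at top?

f (Wren): max(-18, -4) = -4
a (Omar): min(-4, -7) = -7
h (Wren): max(13, 7, 17) = 17
j (Wren): max(11, 20) = 20
b (Omar): min(17, 20) = 17
P (Wren): max(-7, 17) = 17
k (Wren): max(-3, -19) = -3
m (Wren): max(-6, -16) = -6
c (Omar): min(-3, -6) = -6
n (Wren): max(20, -18, 17) = 20
p (Wren): max(13, -11) = 13
q (Wren): max(15, -14) = 15
d (Omar): min(20, 13, 15) = 13
r (Wren): max(2, 12, 8) = 12
e (Omar): min(12, -20) = -20
Q (Wren): max(-6, 13, -20) = 13
top (Omar): min(17, 13) = 13

13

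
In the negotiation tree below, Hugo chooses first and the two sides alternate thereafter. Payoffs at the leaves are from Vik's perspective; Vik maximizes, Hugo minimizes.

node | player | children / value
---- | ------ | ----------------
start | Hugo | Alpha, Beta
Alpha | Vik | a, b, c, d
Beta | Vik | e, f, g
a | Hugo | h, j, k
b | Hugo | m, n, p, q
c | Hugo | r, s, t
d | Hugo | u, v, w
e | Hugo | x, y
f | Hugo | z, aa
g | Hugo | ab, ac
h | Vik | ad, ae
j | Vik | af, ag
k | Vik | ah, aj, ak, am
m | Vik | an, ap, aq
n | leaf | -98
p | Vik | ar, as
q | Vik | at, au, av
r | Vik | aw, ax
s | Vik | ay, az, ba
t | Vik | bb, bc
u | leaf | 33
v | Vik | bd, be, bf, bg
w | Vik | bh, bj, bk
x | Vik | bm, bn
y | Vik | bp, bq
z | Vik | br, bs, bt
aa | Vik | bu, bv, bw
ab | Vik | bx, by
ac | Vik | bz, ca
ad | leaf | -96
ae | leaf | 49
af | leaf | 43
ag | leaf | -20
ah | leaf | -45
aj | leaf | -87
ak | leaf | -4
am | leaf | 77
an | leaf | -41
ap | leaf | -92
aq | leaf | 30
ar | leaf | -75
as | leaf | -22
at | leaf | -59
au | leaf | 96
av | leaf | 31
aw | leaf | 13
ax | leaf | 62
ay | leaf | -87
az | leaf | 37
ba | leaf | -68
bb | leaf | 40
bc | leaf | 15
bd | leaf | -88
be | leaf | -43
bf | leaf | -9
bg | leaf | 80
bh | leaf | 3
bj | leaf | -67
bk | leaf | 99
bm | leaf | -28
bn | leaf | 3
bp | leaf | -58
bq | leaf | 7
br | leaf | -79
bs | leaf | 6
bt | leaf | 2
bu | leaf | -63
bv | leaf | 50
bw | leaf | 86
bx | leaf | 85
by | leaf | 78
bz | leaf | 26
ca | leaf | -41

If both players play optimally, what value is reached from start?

26

h (Vik): max(-96, 49) = 49
j (Vik): max(43, -20) = 43
k (Vik): max(-45, -87, -4, 77) = 77
a (Hugo): min(49, 43, 77) = 43
m (Vik): max(-41, -92, 30) = 30
p (Vik): max(-75, -22) = -22
q (Vik): max(-59, 96, 31) = 96
b (Hugo): min(30, -98, -22, 96) = -98
r (Vik): max(13, 62) = 62
s (Vik): max(-87, 37, -68) = 37
t (Vik): max(40, 15) = 40
c (Hugo): min(62, 37, 40) = 37
v (Vik): max(-88, -43, -9, 80) = 80
w (Vik): max(3, -67, 99) = 99
d (Hugo): min(33, 80, 99) = 33
Alpha (Vik): max(43, -98, 37, 33) = 43
x (Vik): max(-28, 3) = 3
y (Vik): max(-58, 7) = 7
e (Hugo): min(3, 7) = 3
z (Vik): max(-79, 6, 2) = 6
aa (Vik): max(-63, 50, 86) = 86
f (Hugo): min(6, 86) = 6
ab (Vik): max(85, 78) = 85
ac (Vik): max(26, -41) = 26
g (Hugo): min(85, 26) = 26
Beta (Vik): max(3, 6, 26) = 26
start (Hugo): min(43, 26) = 26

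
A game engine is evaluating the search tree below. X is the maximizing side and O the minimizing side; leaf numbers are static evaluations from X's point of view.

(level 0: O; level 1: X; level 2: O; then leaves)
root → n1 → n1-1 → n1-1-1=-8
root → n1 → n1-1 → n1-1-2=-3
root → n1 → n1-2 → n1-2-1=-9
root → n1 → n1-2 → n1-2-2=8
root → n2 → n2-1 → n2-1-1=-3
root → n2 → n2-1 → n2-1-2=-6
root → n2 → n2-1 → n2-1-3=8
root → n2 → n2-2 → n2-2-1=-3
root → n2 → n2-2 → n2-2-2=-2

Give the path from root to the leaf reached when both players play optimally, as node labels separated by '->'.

root -> n1 -> n1-1 -> n1-1-1

n1-1 (O): min(-8, -3) = -8
n1-2 (O): min(-9, 8) = -9
n1 (X): max(-8, -9) = -8
n2-1 (O): min(-3, -6, 8) = -6
n2-2 (O): min(-3, -2) = -3
n2 (X): max(-6, -3) = -3
root (O): min(-8, -3) = -8
At root, O picks n1 (lowest: -8).
At n1, X picks n1-1 (highest: -8).
At n1-1, O picks n1-1-1 (lowest: -8).
Terminal value -8.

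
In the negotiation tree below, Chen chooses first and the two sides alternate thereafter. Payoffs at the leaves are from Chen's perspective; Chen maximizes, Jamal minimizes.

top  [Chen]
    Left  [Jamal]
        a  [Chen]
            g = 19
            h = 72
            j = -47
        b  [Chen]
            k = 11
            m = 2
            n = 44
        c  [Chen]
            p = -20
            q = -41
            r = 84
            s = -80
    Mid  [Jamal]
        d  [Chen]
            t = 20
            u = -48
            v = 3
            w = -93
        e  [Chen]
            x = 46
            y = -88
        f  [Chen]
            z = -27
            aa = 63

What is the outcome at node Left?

44

a (Chen): max(19, 72, -47) = 72
b (Chen): max(11, 2, 44) = 44
c (Chen): max(-20, -41, 84, -80) = 84
Left (Jamal): min(72, 44, 84) = 44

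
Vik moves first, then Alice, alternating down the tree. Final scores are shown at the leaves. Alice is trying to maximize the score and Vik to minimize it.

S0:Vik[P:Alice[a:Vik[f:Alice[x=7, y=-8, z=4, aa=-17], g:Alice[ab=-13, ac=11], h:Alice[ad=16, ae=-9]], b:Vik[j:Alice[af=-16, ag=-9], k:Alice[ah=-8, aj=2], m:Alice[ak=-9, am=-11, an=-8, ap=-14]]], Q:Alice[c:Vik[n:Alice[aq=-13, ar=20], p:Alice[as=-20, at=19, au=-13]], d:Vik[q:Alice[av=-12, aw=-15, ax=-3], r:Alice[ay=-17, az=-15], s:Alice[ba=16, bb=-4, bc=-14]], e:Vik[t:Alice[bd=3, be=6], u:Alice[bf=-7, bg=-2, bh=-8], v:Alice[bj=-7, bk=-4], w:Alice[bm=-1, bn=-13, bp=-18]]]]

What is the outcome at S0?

7

f (Alice): max(7, -8, 4, -17) = 7
g (Alice): max(-13, 11) = 11
h (Alice): max(16, -9) = 16
a (Vik): min(7, 11, 16) = 7
j (Alice): max(-16, -9) = -9
k (Alice): max(-8, 2) = 2
m (Alice): max(-9, -11, -8, -14) = -8
b (Vik): min(-9, 2, -8) = -9
P (Alice): max(7, -9) = 7
n (Alice): max(-13, 20) = 20
p (Alice): max(-20, 19, -13) = 19
c (Vik): min(20, 19) = 19
q (Alice): max(-12, -15, -3) = -3
r (Alice): max(-17, -15) = -15
s (Alice): max(16, -4, -14) = 16
d (Vik): min(-3, -15, 16) = -15
t (Alice): max(3, 6) = 6
u (Alice): max(-7, -2, -8) = -2
v (Alice): max(-7, -4) = -4
w (Alice): max(-1, -13, -18) = -1
e (Vik): min(6, -2, -4, -1) = -4
Q (Alice): max(19, -15, -4) = 19
S0 (Vik): min(7, 19) = 7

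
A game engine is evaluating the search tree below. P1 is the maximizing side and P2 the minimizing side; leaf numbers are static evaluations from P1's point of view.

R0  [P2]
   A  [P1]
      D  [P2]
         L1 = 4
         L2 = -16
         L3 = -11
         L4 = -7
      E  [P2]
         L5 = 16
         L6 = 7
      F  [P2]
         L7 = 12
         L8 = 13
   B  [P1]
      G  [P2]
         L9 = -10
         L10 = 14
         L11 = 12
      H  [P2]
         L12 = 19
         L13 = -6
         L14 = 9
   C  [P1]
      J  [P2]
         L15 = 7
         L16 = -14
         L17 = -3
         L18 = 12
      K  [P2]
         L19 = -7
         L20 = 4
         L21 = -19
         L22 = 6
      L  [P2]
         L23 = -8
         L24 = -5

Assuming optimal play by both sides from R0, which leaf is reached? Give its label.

D (P2): min(4, -16, -11, -7) = -16
E (P2): min(16, 7) = 7
F (P2): min(12, 13) = 12
A (P1): max(-16, 7, 12) = 12
G (P2): min(-10, 14, 12) = -10
H (P2): min(19, -6, 9) = -6
B (P1): max(-10, -6) = -6
J (P2): min(7, -14, -3, 12) = -14
K (P2): min(-7, 4, -19, 6) = -19
L (P2): min(-8, -5) = -8
C (P1): max(-14, -19, -8) = -8
R0 (P2): min(12, -6, -8) = -8
At R0, P2 picks C (lowest: -8).
At C, P1 picks L (highest: -8).
At L, P2 picks L23 (lowest: -8).
Terminal value -8.

L23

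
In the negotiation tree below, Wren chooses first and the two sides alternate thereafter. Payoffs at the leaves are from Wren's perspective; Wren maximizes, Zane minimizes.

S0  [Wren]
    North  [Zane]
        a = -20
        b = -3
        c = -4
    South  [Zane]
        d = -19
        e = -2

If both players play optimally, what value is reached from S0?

-19

North (Zane): min(-20, -3, -4) = -20
South (Zane): min(-19, -2) = -19
S0 (Wren): max(-20, -19) = -19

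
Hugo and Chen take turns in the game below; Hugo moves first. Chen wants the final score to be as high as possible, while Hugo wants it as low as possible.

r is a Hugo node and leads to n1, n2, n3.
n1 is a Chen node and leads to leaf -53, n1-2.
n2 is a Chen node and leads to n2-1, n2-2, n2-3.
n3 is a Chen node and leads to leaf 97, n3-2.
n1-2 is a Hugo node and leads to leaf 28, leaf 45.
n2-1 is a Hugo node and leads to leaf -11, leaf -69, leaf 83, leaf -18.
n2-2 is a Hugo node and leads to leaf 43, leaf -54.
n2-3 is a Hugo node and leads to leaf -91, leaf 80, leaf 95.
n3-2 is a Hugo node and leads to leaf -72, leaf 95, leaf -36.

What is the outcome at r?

-54

n1-2 (Hugo): min(28, 45) = 28
n1 (Chen): max(-53, 28) = 28
n2-1 (Hugo): min(-11, -69, 83, -18) = -69
n2-2 (Hugo): min(43, -54) = -54
n2-3 (Hugo): min(-91, 80, 95) = -91
n2 (Chen): max(-69, -54, -91) = -54
n3-2 (Hugo): min(-72, 95, -36) = -72
n3 (Chen): max(97, -72) = 97
r (Hugo): min(28, -54, 97) = -54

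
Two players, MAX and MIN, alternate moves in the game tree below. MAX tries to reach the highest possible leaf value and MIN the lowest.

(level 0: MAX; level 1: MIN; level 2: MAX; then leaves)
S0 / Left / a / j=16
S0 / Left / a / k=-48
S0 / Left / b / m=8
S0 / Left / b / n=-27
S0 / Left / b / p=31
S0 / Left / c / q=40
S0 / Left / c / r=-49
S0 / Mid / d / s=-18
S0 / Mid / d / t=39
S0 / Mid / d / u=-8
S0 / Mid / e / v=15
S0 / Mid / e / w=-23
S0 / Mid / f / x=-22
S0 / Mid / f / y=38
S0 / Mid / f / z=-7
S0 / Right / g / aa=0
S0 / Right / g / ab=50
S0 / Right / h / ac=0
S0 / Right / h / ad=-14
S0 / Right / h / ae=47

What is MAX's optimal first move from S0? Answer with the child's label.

Right

a (MAX): max(16, -48) = 16
b (MAX): max(8, -27, 31) = 31
c (MAX): max(40, -49) = 40
Left (MIN): min(16, 31, 40) = 16
d (MAX): max(-18, 39, -8) = 39
e (MAX): max(15, -23) = 15
f (MAX): max(-22, 38, -7) = 38
Mid (MIN): min(39, 15, 38) = 15
g (MAX): max(0, 50) = 50
h (MAX): max(0, -14, 47) = 47
Right (MIN): min(50, 47) = 47
S0 (MAX): max(16, 15, 47) = 47
MAX at S0 wants the highest of {Left=16, Mid=15, Right=47}, so chooses Right.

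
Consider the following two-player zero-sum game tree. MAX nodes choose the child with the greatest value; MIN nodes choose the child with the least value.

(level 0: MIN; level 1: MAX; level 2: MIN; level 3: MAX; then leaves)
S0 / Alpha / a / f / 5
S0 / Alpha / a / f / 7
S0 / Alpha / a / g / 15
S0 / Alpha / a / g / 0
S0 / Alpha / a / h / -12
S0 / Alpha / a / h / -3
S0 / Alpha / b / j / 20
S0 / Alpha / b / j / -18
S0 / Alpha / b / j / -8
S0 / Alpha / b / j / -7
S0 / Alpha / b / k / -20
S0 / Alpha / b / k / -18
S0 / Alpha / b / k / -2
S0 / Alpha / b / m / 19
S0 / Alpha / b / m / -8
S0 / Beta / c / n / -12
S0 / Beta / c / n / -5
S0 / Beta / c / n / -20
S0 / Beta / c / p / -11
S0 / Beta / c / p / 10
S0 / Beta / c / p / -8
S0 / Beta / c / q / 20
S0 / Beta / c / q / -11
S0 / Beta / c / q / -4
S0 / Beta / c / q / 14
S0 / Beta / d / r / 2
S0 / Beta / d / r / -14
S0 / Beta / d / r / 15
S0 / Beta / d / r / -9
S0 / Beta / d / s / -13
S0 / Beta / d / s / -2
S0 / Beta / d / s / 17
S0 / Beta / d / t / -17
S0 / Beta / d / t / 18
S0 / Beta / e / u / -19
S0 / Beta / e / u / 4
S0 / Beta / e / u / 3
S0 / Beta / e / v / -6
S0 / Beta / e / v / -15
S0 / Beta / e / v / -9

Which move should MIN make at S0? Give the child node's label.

f (MAX): max(5, 7) = 7
g (MAX): max(15, 0) = 15
h (MAX): max(-12, -3) = -3
a (MIN): min(7, 15, -3) = -3
j (MAX): max(20, -18, -8, -7) = 20
k (MAX): max(-20, -18, -2) = -2
m (MAX): max(19, -8) = 19
b (MIN): min(20, -2, 19) = -2
Alpha (MAX): max(-3, -2) = -2
n (MAX): max(-12, -5, -20) = -5
p (MAX): max(-11, 10, -8) = 10
q (MAX): max(20, -11, -4, 14) = 20
c (MIN): min(-5, 10, 20) = -5
r (MAX): max(2, -14, 15, -9) = 15
s (MAX): max(-13, -2, 17) = 17
t (MAX): max(-17, 18) = 18
d (MIN): min(15, 17, 18) = 15
u (MAX): max(-19, 4, 3) = 4
v (MAX): max(-6, -15, -9) = -6
e (MIN): min(4, -6) = -6
Beta (MAX): max(-5, 15, -6) = 15
S0 (MIN): min(-2, 15) = -2
MIN at S0 wants the lowest of {Alpha=-2, Beta=15}, so chooses Alpha.

Alpha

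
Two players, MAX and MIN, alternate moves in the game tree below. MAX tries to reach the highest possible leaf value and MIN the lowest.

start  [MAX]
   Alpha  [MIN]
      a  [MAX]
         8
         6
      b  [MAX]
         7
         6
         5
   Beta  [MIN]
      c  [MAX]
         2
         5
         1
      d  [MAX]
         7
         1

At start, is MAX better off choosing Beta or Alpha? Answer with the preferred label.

c (MAX): max(2, 5, 1) = 5
d (MAX): max(7, 1) = 7
Beta (MIN): min(5, 7) = 5
a (MAX): max(8, 6) = 8
b (MAX): max(7, 6, 5) = 7
Alpha (MIN): min(8, 7) = 7
MAX prefers the higher value; Beta=5, Alpha=7. Alpha is better since 7 > 5.

Alpha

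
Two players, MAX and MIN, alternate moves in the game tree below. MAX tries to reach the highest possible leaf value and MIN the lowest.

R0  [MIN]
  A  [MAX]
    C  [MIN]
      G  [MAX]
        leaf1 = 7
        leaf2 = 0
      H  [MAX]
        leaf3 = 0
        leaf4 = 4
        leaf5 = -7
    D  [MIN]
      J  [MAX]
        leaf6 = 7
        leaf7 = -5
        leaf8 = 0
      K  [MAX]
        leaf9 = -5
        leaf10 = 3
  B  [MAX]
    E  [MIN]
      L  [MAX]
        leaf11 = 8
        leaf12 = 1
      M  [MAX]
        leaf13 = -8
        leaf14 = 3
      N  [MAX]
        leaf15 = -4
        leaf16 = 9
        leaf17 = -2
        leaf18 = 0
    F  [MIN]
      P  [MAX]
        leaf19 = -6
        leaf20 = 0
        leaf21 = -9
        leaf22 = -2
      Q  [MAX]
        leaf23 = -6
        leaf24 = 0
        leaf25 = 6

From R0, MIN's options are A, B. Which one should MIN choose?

B

G (MAX): max(7, 0) = 7
H (MAX): max(0, 4, -7) = 4
C (MIN): min(7, 4) = 4
J (MAX): max(7, -5, 0) = 7
K (MAX): max(-5, 3) = 3
D (MIN): min(7, 3) = 3
A (MAX): max(4, 3) = 4
L (MAX): max(8, 1) = 8
M (MAX): max(-8, 3) = 3
N (MAX): max(-4, 9, -2, 0) = 9
E (MIN): min(8, 3, 9) = 3
P (MAX): max(-6, 0, -9, -2) = 0
Q (MAX): max(-6, 0, 6) = 6
F (MIN): min(0, 6) = 0
B (MAX): max(3, 0) = 3
R0 (MIN): min(4, 3) = 3
MIN at R0 wants the lowest of {A=4, B=3}, so chooses B.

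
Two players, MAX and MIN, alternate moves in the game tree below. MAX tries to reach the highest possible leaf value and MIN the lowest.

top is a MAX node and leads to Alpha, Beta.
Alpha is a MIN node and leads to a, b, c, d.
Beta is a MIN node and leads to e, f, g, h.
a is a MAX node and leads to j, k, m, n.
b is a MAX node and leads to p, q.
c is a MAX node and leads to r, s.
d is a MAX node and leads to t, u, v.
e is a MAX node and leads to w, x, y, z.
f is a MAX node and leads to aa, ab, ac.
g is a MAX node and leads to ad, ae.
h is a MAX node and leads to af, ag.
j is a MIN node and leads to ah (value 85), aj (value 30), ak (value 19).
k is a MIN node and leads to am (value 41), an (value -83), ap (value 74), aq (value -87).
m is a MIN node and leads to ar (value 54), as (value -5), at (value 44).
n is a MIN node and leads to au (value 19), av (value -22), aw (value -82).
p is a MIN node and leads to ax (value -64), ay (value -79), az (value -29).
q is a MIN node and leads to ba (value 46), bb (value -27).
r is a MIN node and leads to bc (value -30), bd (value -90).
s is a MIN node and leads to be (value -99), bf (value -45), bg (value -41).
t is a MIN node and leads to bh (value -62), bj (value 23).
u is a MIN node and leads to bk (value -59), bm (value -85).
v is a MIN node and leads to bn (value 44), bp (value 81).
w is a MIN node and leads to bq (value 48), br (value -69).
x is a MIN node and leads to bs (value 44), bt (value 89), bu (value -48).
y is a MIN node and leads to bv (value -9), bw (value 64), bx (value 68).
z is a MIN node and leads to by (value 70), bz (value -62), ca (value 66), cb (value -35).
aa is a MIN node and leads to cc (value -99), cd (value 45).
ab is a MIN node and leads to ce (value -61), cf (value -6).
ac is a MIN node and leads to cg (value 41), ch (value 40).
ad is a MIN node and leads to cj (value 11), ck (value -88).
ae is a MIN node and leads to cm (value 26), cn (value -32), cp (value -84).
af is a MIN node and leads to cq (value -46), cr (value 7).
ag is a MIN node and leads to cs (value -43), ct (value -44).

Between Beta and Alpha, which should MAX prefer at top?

Beta

w (MIN): min(48, -69) = -69
x (MIN): min(44, 89, -48) = -48
y (MIN): min(-9, 64, 68) = -9
z (MIN): min(70, -62, 66, -35) = -62
e (MAX): max(-69, -48, -9, -62) = -9
aa (MIN): min(-99, 45) = -99
ab (MIN): min(-61, -6) = -61
ac (MIN): min(41, 40) = 40
f (MAX): max(-99, -61, 40) = 40
ad (MIN): min(11, -88) = -88
ae (MIN): min(26, -32, -84) = -84
g (MAX): max(-88, -84) = -84
af (MIN): min(-46, 7) = -46
ag (MIN): min(-43, -44) = -44
h (MAX): max(-46, -44) = -44
Beta (MIN): min(-9, 40, -84, -44) = -84
j (MIN): min(85, 30, 19) = 19
k (MIN): min(41, -83, 74, -87) = -87
m (MIN): min(54, -5, 44) = -5
n (MIN): min(19, -22, -82) = -82
a (MAX): max(19, -87, -5, -82) = 19
p (MIN): min(-64, -79, -29) = -79
q (MIN): min(46, -27) = -27
b (MAX): max(-79, -27) = -27
r (MIN): min(-30, -90) = -90
s (MIN): min(-99, -45, -41) = -99
c (MAX): max(-90, -99) = -90
t (MIN): min(-62, 23) = -62
u (MIN): min(-59, -85) = -85
v (MIN): min(44, 81) = 44
d (MAX): max(-62, -85, 44) = 44
Alpha (MIN): min(19, -27, -90, 44) = -90
MAX prefers the higher value; Beta=-84, Alpha=-90. Beta is better since -84 > -90.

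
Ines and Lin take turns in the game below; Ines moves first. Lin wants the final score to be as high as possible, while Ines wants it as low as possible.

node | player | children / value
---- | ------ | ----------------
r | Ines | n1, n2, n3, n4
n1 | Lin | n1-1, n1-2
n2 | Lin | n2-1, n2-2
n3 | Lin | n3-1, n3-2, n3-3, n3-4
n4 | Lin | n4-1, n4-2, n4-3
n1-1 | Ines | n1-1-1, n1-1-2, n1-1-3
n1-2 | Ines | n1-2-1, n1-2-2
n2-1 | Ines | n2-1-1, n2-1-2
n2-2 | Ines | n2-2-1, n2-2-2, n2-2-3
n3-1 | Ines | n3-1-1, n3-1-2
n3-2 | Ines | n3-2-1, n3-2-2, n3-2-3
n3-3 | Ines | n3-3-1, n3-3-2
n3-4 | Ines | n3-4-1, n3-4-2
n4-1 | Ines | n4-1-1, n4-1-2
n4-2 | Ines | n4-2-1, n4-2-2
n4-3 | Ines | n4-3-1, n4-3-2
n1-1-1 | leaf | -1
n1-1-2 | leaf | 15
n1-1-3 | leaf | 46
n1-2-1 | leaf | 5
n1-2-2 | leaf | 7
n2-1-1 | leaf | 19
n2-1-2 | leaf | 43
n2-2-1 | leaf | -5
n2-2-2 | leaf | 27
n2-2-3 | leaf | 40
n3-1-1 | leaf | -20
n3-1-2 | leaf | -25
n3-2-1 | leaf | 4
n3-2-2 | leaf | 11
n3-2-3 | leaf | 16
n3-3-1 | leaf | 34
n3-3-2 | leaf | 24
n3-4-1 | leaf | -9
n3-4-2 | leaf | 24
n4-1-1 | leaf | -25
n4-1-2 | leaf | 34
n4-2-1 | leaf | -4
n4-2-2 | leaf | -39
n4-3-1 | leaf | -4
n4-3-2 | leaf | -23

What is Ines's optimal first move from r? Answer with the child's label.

n4

n1-1 (Ines): min(-1, 15, 46) = -1
n1-2 (Ines): min(5, 7) = 5
n1 (Lin): max(-1, 5) = 5
n2-1 (Ines): min(19, 43) = 19
n2-2 (Ines): min(-5, 27, 40) = -5
n2 (Lin): max(19, -5) = 19
n3-1 (Ines): min(-20, -25) = -25
n3-2 (Ines): min(4, 11, 16) = 4
n3-3 (Ines): min(34, 24) = 24
n3-4 (Ines): min(-9, 24) = -9
n3 (Lin): max(-25, 4, 24, -9) = 24
n4-1 (Ines): min(-25, 34) = -25
n4-2 (Ines): min(-4, -39) = -39
n4-3 (Ines): min(-4, -23) = -23
n4 (Lin): max(-25, -39, -23) = -23
r (Ines): min(5, 19, 24, -23) = -23
Ines at r wants the lowest of {n1=5, n2=19, n3=24, n4=-23}, so chooses n4.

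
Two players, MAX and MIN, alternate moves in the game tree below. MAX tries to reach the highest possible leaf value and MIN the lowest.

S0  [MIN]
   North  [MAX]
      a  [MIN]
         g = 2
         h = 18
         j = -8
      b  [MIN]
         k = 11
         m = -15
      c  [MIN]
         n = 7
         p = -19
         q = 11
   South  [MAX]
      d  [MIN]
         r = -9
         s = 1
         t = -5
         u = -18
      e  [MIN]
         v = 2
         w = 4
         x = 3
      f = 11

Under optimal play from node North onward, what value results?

-8

a (MIN): min(2, 18, -8) = -8
b (MIN): min(11, -15) = -15
c (MIN): min(7, -19, 11) = -19
North (MAX): max(-8, -15, -19) = -8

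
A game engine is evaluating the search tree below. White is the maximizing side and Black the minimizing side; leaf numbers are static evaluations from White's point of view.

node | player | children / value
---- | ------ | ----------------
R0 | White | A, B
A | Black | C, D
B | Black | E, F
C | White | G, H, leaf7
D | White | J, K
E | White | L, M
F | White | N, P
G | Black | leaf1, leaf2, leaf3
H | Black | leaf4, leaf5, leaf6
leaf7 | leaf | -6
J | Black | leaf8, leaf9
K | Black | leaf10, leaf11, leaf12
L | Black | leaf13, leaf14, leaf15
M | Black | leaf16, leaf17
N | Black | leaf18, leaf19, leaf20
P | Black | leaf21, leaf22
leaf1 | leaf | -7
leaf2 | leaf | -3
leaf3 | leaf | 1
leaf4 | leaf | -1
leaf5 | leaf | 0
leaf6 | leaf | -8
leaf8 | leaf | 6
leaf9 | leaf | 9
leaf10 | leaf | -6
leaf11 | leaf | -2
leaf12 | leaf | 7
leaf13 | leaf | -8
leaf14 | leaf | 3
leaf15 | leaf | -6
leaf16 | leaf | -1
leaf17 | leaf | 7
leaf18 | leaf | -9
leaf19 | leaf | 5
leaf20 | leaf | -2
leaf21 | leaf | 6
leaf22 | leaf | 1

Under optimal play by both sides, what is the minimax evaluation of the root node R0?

G (Black): min(-7, -3, 1) = -7
H (Black): min(-1, 0, -8) = -8
C (White): max(-7, -8, -6) = -6
J (Black): min(6, 9) = 6
K (Black): min(-6, -2, 7) = -6
D (White): max(6, -6) = 6
A (Black): min(-6, 6) = -6
L (Black): min(-8, 3, -6) = -8
M (Black): min(-1, 7) = -1
E (White): max(-8, -1) = -1
N (Black): min(-9, 5, -2) = -9
P (Black): min(6, 1) = 1
F (White): max(-9, 1) = 1
B (Black): min(-1, 1) = -1
R0 (White): max(-6, -1) = -1

-1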